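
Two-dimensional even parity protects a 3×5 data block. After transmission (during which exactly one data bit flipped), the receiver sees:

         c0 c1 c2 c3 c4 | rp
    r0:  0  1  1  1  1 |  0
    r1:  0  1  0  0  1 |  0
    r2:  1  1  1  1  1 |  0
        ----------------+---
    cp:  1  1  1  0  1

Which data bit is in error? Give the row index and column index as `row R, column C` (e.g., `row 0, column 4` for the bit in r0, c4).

row 2, column 2

Recompute each row's even parity and compare to rp:
  r0: data parity 0, sent rp 0 → ok
  r1: data parity 0, sent rp 0 → ok
  r2: data parity 1, sent rp 0 → mismatch
Recompute each column's even parity and compare to cp:
  c0: data parity 1, sent cp 1 → ok
  c1: data parity 1, sent cp 1 → ok
  c2: data parity 0, sent cp 1 → mismatch
  c3: data parity 0, sent cp 0 → ok
  c4: data parity 1, sent cp 1 → ok
Exactly one row (r2) and one column (c2) fail → the flipped bit is at their intersection.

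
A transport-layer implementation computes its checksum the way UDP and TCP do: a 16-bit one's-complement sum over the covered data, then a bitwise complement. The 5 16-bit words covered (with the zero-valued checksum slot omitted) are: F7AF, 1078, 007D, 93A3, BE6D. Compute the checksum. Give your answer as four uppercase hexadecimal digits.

One's-complement addition (fold any carry out of bit 15 back into bit 0):
  0xF7AF + 0x1078 = 0x10827 → wrap carry → 0x0828
  0x0828 + 0x007D = 0x008A5
  0x08A5 + 0x93A3 = 0x09C48
  0x9C48 + 0xBE6D = 0x15AB5 → wrap carry → 0x5AB6
One's-complement sum = 0x5AB6.
Checksum = ~0x5AB6 & 0xFFFF = 0xA549.

A549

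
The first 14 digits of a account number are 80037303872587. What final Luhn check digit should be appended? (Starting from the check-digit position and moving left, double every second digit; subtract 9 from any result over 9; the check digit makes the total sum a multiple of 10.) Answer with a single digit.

8

Partial digits right→left: 7 8 5 2 7 8 3 0 3 7 3 0 0 8
Double every second digit counting from the check-digit position (so the 1st, 3rd, 5th, ... of the partial from the right).
  doubled (with −9 where >9): 5 1 5 6 6 6 0 → sum 29
  kept as-is: 8 2 8 0 7 0 8 → sum 33
Total = 29 + 33 = 62.
Check digit = (10 − (62 mod 10)) mod 10 = 8.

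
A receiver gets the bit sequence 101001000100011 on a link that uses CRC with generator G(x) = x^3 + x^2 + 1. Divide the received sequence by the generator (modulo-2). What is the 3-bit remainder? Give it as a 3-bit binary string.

110

Modulo-2 division of 101001000100011 by 1101:
  pos 0: 1010 XOR 1101 = 0111
  pos 1: 1110 XOR 1101 = 0011
  pos 3: 1110 XOR 1101 = 0011
  pos 5: 1100 XOR 1101 = 0001
  pos 8: 1100 XOR 1101 = 0001
  pos 11: 1011 XOR 1101 = 0110
Remainder = 110 (nonzero — an error is detected).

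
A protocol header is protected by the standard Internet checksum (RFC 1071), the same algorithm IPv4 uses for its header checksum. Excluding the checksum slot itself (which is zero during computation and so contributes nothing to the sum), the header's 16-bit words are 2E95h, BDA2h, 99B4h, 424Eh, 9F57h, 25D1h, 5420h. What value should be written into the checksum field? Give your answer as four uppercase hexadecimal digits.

One's-complement addition (fold any carry out of bit 15 back into bit 0):
  0x2E95 + 0xBDA2 = 0x0EC37
  0xEC37 + 0x99B4 = 0x185EB → wrap carry → 0x85EC
  0x85EC + 0x424E = 0x0C83A
  0xC83A + 0x9F57 = 0x16791 → wrap carry → 0x6792
  0x6792 + 0x25D1 = 0x08D63
  0x8D63 + 0x5420 = 0x0E183
One's-complement sum = 0xE183.
Checksum = ~0xE183 & 0xFFFF = 0x1E7C.

1E7C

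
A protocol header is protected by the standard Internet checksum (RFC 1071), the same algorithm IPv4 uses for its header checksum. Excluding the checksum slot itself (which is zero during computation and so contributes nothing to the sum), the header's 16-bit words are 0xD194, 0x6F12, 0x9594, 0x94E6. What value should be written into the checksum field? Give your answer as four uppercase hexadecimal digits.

One's-complement addition (fold any carry out of bit 15 back into bit 0):
  0xD194 + 0x6F12 = 0x140A6 → wrap carry → 0x40A7
  0x40A7 + 0x9594 = 0x0D63B
  0xD63B + 0x94E6 = 0x16B21 → wrap carry → 0x6B22
One's-complement sum = 0x6B22.
Checksum = ~0x6B22 & 0xFFFF = 0x94DD.

94DD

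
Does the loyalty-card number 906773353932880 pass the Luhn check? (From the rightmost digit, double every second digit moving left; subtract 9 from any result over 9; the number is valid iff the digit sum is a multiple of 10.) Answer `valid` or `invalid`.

From the right, keep odd positions and double even positions (subtract 9 from any doubled value over 9):
  doubled (positions 2,4,...): 7 4 9 1 6 5 0 → sum 32
  kept (positions 1,3,...): 0 8 3 3 3 7 6 9 → sum 39
Total = 71.
71 mod 10 = 1, so the number is invalid.

invalid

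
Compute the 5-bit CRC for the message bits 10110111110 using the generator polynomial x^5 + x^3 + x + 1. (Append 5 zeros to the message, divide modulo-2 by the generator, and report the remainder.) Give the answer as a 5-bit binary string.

Append 5 zeros: 1011011111000000. Divide by 101011 (XOR where the leading bit is 1):
  pos 0: 101101 XOR 101011 = 000110
  pos 3: 110111 XOR 101011 = 011100
  pos 4: 111001 XOR 101011 = 010010
  pos 5: 100100 XOR 101011 = 001111
  pos 7: 111100 XOR 101011 = 010111
  pos 8: 101110 XOR 101011 = 000101
Remainder (last 5 bits) = 10100. This is the CRC / FCS.

10100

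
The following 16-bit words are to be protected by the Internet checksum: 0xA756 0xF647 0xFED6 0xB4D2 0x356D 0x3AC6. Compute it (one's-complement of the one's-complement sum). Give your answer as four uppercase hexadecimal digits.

3E84

One's-complement addition (fold any carry out of bit 15 back into bit 0):
  0xA756 + 0xF647 = 0x19D9D → wrap carry → 0x9D9E
  0x9D9E + 0xFED6 = 0x19C74 → wrap carry → 0x9C75
  0x9C75 + 0xB4D2 = 0x15147 → wrap carry → 0x5148
  0x5148 + 0x356D = 0x086B5
  0x86B5 + 0x3AC6 = 0x0C17B
One's-complement sum = 0xC17B.
Checksum = ~0xC17B & 0xFFFF = 0x3E84.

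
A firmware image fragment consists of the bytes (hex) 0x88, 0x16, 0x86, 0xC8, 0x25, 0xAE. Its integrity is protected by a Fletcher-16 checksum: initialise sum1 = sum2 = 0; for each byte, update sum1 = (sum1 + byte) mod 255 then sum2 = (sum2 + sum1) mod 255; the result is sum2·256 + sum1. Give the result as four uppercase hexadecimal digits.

0FC1

Running sums (mod 255):
  after byte 0 (0x88): sum1=136, sum2=136
  after byte 1 (0x16): sum1=158, sum2=39
  after byte 2 (0x86): sum1=37, sum2=76
  after byte 3 (0xC8): sum1=237, sum2=58
  after byte 4 (0x25): sum1=19, sum2=77
  after byte 5 (0xAE): sum1=193, sum2=15
Checksum = sum2·256 + sum1 = 15·256 + 193 = 4033 = 0x0FC1.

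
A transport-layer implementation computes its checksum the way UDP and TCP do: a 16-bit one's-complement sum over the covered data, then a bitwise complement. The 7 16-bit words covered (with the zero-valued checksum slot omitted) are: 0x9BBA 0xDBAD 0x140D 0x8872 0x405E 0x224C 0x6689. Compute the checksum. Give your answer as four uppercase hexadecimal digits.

One's-complement addition (fold any carry out of bit 15 back into bit 0):
  0x9BBA + 0xDBAD = 0x17767 → wrap carry → 0x7768
  0x7768 + 0x140D = 0x08B75
  0x8B75 + 0x8872 = 0x113E7 → wrap carry → 0x13E8
  0x13E8 + 0x405E = 0x05446
  0x5446 + 0x224C = 0x07692
  0x7692 + 0x6689 = 0x0DD1B
One's-complement sum = 0xDD1B.
Checksum = ~0xDD1B & 0xFFFF = 0x22E4.

22E4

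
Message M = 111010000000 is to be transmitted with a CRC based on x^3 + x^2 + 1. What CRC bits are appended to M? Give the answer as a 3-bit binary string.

Append 3 zeros: 111010000000000. Divide by 1101 (XOR where the leading bit is 1):
  pos 0: 1110 XOR 1101 = 0011
  pos 2: 1110 XOR 1101 = 0011
  pos 4: 1100 XOR 1101 = 0001
  pos 7: 1000 XOR 1101 = 0101
  pos 8: 1010 XOR 1101 = 0111
  pos 9: 1110 XOR 1101 = 0011
  pos 11: 1100 XOR 1101 = 0001
Remainder (last 3 bits) = 001. This is the CRC / FCS.

001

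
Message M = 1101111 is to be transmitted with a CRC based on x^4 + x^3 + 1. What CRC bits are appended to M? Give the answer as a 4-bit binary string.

Append 4 zeros: 11011110000. Divide by 11001 (XOR where the leading bit is 1):
  pos 0: 11011 XOR 11001 = 00010
  pos 3: 10110 XOR 11001 = 01111
  pos 4: 11110 XOR 11001 = 00111
  pos 6: 11100 XOR 11001 = 00101
Remainder (last 4 bits) = 0101. This is the CRC / FCS.

0101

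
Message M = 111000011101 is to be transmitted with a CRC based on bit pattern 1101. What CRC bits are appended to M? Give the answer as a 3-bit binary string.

101

Append 3 zeros: 111000011101000. Divide by 1101 (XOR where the leading bit is 1):
  pos 0: 1110 XOR 1101 = 0011
  pos 2: 1100 XOR 1101 = 0001
  pos 5: 1011 XOR 1101 = 0110
  pos 6: 1101 XOR 1101 = 0000
  pos 11: 1000 XOR 1101 = 0101
Remainder (last 3 bits) = 101. This is the CRC / FCS.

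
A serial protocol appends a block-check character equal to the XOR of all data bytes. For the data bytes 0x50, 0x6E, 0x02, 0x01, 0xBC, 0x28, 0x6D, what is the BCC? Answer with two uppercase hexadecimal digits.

XOR the bytes together:
  start with 0x50
  0x50 ⊕ 0x6E = 0x3E
  0x3E ⊕ 0x02 = 0x3C
  0x3C ⊕ 0x01 = 0x3D
  0x3D ⊕ 0xBC = 0x81
  0x81 ⊕ 0x28 = 0xA9
  0xA9 ⊕ 0x6D = 0xC4

C4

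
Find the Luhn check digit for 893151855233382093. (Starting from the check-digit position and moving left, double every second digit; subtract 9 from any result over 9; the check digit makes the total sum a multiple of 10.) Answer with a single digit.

Partial digits right→left: 3 9 0 2 8 3 3 3 2 5 5 8 1 5 1 3 9 8
Double every second digit counting from the check-digit position (so the 1st, 3rd, 5th, ... of the partial from the right).
  doubled (with −9 where >9): 6 0 7 6 4 1 2 2 9 → sum 37
  kept as-is: 9 2 3 3 5 8 5 3 8 → sum 46
Total = 37 + 46 = 83.
Check digit = (10 − (83 mod 10)) mod 10 = 7.

7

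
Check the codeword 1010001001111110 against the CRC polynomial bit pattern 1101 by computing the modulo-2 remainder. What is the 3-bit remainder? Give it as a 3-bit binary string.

Modulo-2 division of 1010001001111110 by 1101:
  pos 0: 1010 XOR 1101 = 0111
  pos 1: 1110 XOR 1101 = 0011
  pos 3: 1101 XOR 1101 = 0000
  pos 9: 1111 XOR 1101 = 0010
  pos 11: 1011 XOR 1101 = 0110
  pos 12: 1100 XOR 1101 = 0001
Remainder = 001 (nonzero — an error is detected).

001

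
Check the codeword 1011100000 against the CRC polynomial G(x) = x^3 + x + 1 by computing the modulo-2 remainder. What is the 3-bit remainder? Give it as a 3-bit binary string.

111

Modulo-2 division of 1011100000 by 1011:
  pos 0: 1011 XOR 1011 = 0000
  pos 4: 1000 XOR 1011 = 0011
  pos 6: 1100 XOR 1011 = 0111
Remainder = 111 (nonzero — an error is detected).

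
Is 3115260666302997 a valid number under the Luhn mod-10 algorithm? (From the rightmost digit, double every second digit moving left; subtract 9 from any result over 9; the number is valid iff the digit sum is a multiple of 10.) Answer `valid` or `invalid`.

invalid

From the right, keep odd positions and double even positions (subtract 9 from any doubled value over 9):
  doubled (positions 2,4,...): 9 4 6 3 0 4 2 6 → sum 34
  kept (positions 1,3,...): 7 9 0 6 6 6 5 1 → sum 40
Total = 74.
74 mod 10 = 4, so the number is invalid.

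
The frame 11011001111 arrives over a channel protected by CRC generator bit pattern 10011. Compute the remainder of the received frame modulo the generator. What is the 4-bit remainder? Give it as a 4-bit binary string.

Modulo-2 division of 11011001111 by 10011:
  pos 0: 11011 XOR 10011 = 01000
  pos 1: 10000 XOR 10011 = 00011
  pos 4: 11011 XOR 10011 = 01000
  pos 5: 10001 XOR 10011 = 00010
Remainder = 0101 (nonzero — an error is detected).

0101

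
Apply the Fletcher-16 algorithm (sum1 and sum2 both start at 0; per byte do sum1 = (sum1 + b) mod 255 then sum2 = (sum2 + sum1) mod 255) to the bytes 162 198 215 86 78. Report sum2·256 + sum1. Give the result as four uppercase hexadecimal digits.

Running sums (mod 255):
  after byte 0 (162): sum1=162, sum2=162
  after byte 1 (198): sum1=105, sum2=12
  after byte 2 (215): sum1=65, sum2=77
  after byte 3 (86): sum1=151, sum2=228
  after byte 4 (78): sum1=229, sum2=202
Checksum = sum2·256 + sum1 = 202·256 + 229 = 51941 = 0xCAE5.

CAE5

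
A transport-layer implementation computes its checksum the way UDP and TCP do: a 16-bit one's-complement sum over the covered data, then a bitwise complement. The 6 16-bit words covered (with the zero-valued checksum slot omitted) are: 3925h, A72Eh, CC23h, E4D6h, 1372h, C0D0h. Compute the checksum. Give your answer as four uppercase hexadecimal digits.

9A6E

One's-complement addition (fold any carry out of bit 15 back into bit 0):
  0x3925 + 0xA72E = 0x0E053
  0xE053 + 0xCC23 = 0x1AC76 → wrap carry → 0xAC77
  0xAC77 + 0xE4D6 = 0x1914D → wrap carry → 0x914E
  0x914E + 0x1372 = 0x0A4C0
  0xA4C0 + 0xC0D0 = 0x16590 → wrap carry → 0x6591
One's-complement sum = 0x6591.
Checksum = ~0x6591 & 0xFFFF = 0x9A6E.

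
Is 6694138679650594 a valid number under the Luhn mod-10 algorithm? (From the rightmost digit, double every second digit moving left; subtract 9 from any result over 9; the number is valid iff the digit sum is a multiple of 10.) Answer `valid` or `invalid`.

From the right, keep odd positions and double even positions (subtract 9 from any doubled value over 9):
  doubled (positions 2,4,...): 9 0 3 5 7 2 9 3 → sum 38
  kept (positions 1,3,...): 4 5 5 9 6 3 4 6 → sum 42
Total = 80.
80 mod 10 = 0, so the number is valid.

valid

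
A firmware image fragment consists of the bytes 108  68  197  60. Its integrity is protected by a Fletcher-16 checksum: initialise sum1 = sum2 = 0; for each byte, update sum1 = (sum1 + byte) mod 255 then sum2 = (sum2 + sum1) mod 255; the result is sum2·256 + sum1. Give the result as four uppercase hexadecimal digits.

Running sums (mod 255):
  after byte 0 (108): sum1=108, sum2=108
  after byte 1 (68): sum1=176, sum2=29
  after byte 2 (197): sum1=118, sum2=147
  after byte 3 (60): sum1=178, sum2=70
Checksum = sum2·256 + sum1 = 70·256 + 178 = 18098 = 0x46B2.

46B2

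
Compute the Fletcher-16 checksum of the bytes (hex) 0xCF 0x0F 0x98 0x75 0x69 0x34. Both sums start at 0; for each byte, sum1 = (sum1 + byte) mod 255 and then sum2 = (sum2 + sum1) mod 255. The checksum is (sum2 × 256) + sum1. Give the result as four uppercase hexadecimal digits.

Running sums (mod 255):
  after byte 0 (0xCF): sum1=207, sum2=207
  after byte 1 (0x0F): sum1=222, sum2=174
  after byte 2 (0x98): sum1=119, sum2=38
  after byte 3 (0x75): sum1=236, sum2=19
  after byte 4 (0x69): sum1=86, sum2=105
  after byte 5 (0x34): sum1=138, sum2=243
Checksum = sum2·256 + sum1 = 243·256 + 138 = 62346 = 0xF38A.

F38A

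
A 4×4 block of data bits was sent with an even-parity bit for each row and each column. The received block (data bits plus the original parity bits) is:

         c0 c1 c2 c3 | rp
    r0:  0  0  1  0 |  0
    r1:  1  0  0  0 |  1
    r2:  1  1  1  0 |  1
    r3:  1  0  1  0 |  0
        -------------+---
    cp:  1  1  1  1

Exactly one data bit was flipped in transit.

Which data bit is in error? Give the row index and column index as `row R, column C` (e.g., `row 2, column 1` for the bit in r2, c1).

row 0, column 3

Recompute each row's even parity and compare to rp:
  r0: data parity 1, sent rp 0 → mismatch
  r1: data parity 1, sent rp 1 → ok
  r2: data parity 1, sent rp 1 → ok
  r3: data parity 0, sent rp 0 → ok
Recompute each column's even parity and compare to cp:
  c0: data parity 1, sent cp 1 → ok
  c1: data parity 1, sent cp 1 → ok
  c2: data parity 1, sent cp 1 → ok
  c3: data parity 0, sent cp 1 → mismatch
Exactly one row (r0) and one column (c3) fail → the flipped bit is at their intersection.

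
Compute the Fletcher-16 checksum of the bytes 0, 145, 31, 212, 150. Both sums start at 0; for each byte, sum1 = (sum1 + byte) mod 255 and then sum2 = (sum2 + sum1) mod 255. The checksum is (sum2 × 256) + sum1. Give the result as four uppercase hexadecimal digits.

E31C

Running sums (mod 255):
  after byte 0 (0): sum1=0, sum2=0
  after byte 1 (145): sum1=145, sum2=145
  after byte 2 (31): sum1=176, sum2=66
  after byte 3 (212): sum1=133, sum2=199
  after byte 4 (150): sum1=28, sum2=227
Checksum = sum2·256 + sum1 = 227·256 + 28 = 58140 = 0xE31C.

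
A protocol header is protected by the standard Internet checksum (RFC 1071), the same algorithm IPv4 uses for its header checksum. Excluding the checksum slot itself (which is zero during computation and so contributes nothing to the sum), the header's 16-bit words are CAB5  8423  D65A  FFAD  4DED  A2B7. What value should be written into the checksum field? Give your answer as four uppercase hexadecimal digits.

EA78

One's-complement addition (fold any carry out of bit 15 back into bit 0):
  0xCAB5 + 0x8423 = 0x14ED8 → wrap carry → 0x4ED9
  0x4ED9 + 0xD65A = 0x12533 → wrap carry → 0x2534
  0x2534 + 0xFFAD = 0x124E1 → wrap carry → 0x24E2
  0x24E2 + 0x4DED = 0x072CF
  0x72CF + 0xA2B7 = 0x11586 → wrap carry → 0x1587
One's-complement sum = 0x1587.
Checksum = ~0x1587 & 0xFFFF = 0xEA78.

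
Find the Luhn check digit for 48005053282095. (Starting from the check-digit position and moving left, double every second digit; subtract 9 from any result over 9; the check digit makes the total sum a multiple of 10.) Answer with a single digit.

Partial digits right→left: 5 9 0 2 8 2 3 5 0 5 0 0 8 4
Double every second digit counting from the check-digit position (so the 1st, 3rd, 5th, ... of the partial from the right).
  doubled (with −9 where >9): 1 0 7 6 0 0 7 → sum 21
  kept as-is: 9 2 2 5 5 0 4 → sum 27
Total = 21 + 27 = 48.
Check digit = (10 − (48 mod 10)) mod 10 = 2.

2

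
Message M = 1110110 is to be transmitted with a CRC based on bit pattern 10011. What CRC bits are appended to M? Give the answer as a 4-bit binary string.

0010

Append 4 zeros: 11101100000. Divide by 10011 (XOR where the leading bit is 1):
  pos 0: 11101 XOR 10011 = 01110
  pos 1: 11101 XOR 10011 = 01110
  pos 2: 11100 XOR 10011 = 01111
  pos 3: 11110 XOR 10011 = 01101
  pos 4: 11010 XOR 10011 = 01001
  pos 5: 10010 XOR 10011 = 00001
Remainder (last 4 bits) = 0010. This is the CRC / FCS.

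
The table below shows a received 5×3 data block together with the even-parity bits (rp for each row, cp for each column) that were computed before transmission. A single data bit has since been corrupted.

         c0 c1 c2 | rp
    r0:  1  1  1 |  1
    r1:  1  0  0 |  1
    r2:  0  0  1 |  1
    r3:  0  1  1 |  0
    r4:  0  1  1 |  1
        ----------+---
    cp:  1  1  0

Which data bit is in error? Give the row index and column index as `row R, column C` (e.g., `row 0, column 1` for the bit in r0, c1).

Recompute each row's even parity and compare to rp:
  r0: data parity 1, sent rp 1 → ok
  r1: data parity 1, sent rp 1 → ok
  r2: data parity 1, sent rp 1 → ok
  r3: data parity 0, sent rp 0 → ok
  r4: data parity 0, sent rp 1 → mismatch
Recompute each column's even parity and compare to cp:
  c0: data parity 0, sent cp 1 → mismatch
  c1: data parity 1, sent cp 1 → ok
  c2: data parity 0, sent cp 0 → ok
Exactly one row (r4) and one column (c0) fail → the flipped bit is at their intersection.

row 4, column 0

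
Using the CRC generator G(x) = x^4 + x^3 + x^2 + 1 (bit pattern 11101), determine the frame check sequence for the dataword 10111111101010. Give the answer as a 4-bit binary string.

Append 4 zeros: 101111111010100000. Divide by 11101 (XOR where the leading bit is 1):
  pos 0: 10111 XOR 11101 = 01010
  pos 1: 10101 XOR 11101 = 01000
  pos 2: 10001 XOR 11101 = 01100
  pos 3: 11001 XOR 11101 = 00100
  pos 5: 10010 XOR 11101 = 01111
  pos 6: 11111 XOR 11101 = 00010
  pos 9: 10010 XOR 11101 = 01111
  pos 10: 11110 XOR 11101 = 00011
  pos 13: 11000 XOR 11101 = 00101
Remainder (last 4 bits) = 0101. This is the CRC / FCS.

0101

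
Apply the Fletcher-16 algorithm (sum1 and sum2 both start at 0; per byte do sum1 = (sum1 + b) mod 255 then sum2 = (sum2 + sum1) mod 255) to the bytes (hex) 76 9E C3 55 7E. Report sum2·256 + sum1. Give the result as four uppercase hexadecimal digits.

3FAC

Running sums (mod 255):
  after byte 0 (76): sum1=118, sum2=118
  after byte 1 (9E): sum1=21, sum2=139
  after byte 2 (C3): sum1=216, sum2=100
  after byte 3 (55): sum1=46, sum2=146
  after byte 4 (7E): sum1=172, sum2=63
Checksum = sum2·256 + sum1 = 63·256 + 172 = 16300 = 0x3FAC.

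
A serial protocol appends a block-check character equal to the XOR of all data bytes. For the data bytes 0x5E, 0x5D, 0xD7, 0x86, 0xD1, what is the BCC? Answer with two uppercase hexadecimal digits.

83

XOR the bytes together:
  start with 0x5E
  0x5E ⊕ 0x5D = 0x03
  0x03 ⊕ 0xD7 = 0xD4
  0xD4 ⊕ 0x86 = 0x52
  0x52 ⊕ 0xD1 = 0x83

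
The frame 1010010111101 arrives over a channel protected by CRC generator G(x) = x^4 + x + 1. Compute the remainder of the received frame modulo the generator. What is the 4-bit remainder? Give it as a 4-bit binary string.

Modulo-2 division of 1010010111101 by 10011:
  pos 0: 10100 XOR 10011 = 00111
  pos 2: 11110 XOR 10011 = 01101
  pos 3: 11011 XOR 10011 = 01000
  pos 4: 10001 XOR 10011 = 00010
  pos 7: 10110 XOR 10011 = 00101
Remainder = 1011 (nonzero — an error is detected).

1011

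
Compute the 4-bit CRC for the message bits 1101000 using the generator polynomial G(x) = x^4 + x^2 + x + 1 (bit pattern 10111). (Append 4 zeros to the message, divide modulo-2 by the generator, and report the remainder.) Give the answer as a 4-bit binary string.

Append 4 zeros: 11010000000. Divide by 10111 (XOR where the leading bit is 1):
  pos 0: 11010 XOR 10111 = 01101
  pos 1: 11010 XOR 10111 = 01101
  pos 2: 11010 XOR 10111 = 01101
  pos 3: 11010 XOR 10111 = 01101
  pos 4: 11010 XOR 10111 = 01101
  pos 5: 11010 XOR 10111 = 01101
  pos 6: 11010 XOR 10111 = 01101
Remainder (last 4 bits) = 1101. This is the CRC / FCS.

1101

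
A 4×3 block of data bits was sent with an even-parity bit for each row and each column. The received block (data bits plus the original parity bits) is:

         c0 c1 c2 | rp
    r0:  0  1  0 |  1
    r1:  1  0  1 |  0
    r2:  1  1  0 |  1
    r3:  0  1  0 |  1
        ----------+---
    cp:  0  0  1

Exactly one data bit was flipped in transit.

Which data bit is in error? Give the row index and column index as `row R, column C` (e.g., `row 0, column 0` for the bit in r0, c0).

Recompute each row's even parity and compare to rp:
  r0: data parity 1, sent rp 1 → ok
  r1: data parity 0, sent rp 0 → ok
  r2: data parity 0, sent rp 1 → mismatch
  r3: data parity 1, sent rp 1 → ok
Recompute each column's even parity and compare to cp:
  c0: data parity 0, sent cp 0 → ok
  c1: data parity 1, sent cp 0 → mismatch
  c2: data parity 1, sent cp 1 → ok
Exactly one row (r2) and one column (c1) fail → the flipped bit is at their intersection.

row 2, column 1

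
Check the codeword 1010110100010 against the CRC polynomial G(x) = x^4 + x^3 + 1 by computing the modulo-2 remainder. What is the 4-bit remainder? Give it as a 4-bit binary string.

Modulo-2 division of 1010110100010 by 11001:
  pos 0: 10101 XOR 11001 = 01100
  pos 1: 11001 XOR 11001 = 00000
  pos 7: 10001 XOR 11001 = 01000
  pos 8: 10000 XOR 11001 = 01001
Remainder = 1001 (nonzero — an error is detected).

1001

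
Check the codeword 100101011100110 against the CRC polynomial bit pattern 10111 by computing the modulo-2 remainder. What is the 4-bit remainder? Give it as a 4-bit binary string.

Modulo-2 division of 100101011100110 by 10111:
  pos 0: 10010 XOR 10111 = 00101
  pos 2: 10110 XOR 10111 = 00001
  pos 6: 11110 XOR 10111 = 01001
  pos 7: 10010 XOR 10111 = 00101
  pos 9: 10111 XOR 10111 = 00000
Remainder = 0000 (zero — the frame passes the CRC check).

0000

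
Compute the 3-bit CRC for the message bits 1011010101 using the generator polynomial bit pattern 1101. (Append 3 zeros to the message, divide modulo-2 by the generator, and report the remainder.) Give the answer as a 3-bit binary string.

Append 3 zeros: 1011010101000. Divide by 1101 (XOR where the leading bit is 1):
  pos 0: 1011 XOR 1101 = 0110
  pos 1: 1100 XOR 1101 = 0001
  pos 4: 1101 XOR 1101 = 0000
  pos 9: 1000 XOR 1101 = 0101
Remainder (last 3 bits) = 101. This is the CRC / FCS.

101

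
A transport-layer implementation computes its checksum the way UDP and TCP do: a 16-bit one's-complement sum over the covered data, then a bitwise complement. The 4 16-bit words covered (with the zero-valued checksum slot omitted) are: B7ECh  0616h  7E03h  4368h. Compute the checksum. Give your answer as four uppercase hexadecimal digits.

One's-complement addition (fold any carry out of bit 15 back into bit 0):
  0xB7EC + 0x0616 = 0x0BE02
  0xBE02 + 0x7E03 = 0x13C05 → wrap carry → 0x3C06
  0x3C06 + 0x4368 = 0x07F6E
One's-complement sum = 0x7F6E.
Checksum = ~0x7F6E & 0xFFFF = 0x8091.

8091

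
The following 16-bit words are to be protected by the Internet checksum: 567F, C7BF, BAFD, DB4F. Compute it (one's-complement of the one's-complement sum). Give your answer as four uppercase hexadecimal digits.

One's-complement addition (fold any carry out of bit 15 back into bit 0):
  0x567F + 0xC7BF = 0x11E3E → wrap carry → 0x1E3F
  0x1E3F + 0xBAFD = 0x0D93C
  0xD93C + 0xDB4F = 0x1B48B → wrap carry → 0xB48C
One's-complement sum = 0xB48C.
Checksum = ~0xB48C & 0xFFFF = 0x4B73.

4B73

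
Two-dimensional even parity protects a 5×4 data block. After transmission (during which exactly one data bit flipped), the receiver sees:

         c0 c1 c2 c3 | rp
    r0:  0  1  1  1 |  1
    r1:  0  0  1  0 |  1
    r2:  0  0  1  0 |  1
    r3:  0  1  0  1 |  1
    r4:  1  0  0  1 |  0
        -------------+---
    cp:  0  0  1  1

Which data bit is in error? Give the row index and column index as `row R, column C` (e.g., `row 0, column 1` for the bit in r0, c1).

row 3, column 0

Recompute each row's even parity and compare to rp:
  r0: data parity 1, sent rp 1 → ok
  r1: data parity 1, sent rp 1 → ok
  r2: data parity 1, sent rp 1 → ok
  r3: data parity 0, sent rp 1 → mismatch
  r4: data parity 0, sent rp 0 → ok
Recompute each column's even parity and compare to cp:
  c0: data parity 1, sent cp 0 → mismatch
  c1: data parity 0, sent cp 0 → ok
  c2: data parity 1, sent cp 1 → ok
  c3: data parity 1, sent cp 1 → ok
Exactly one row (r3) and one column (c0) fail → the flipped bit is at their intersection.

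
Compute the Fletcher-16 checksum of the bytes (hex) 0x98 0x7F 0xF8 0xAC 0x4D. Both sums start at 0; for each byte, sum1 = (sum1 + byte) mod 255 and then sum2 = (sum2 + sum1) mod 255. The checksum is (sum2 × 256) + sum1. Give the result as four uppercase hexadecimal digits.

Running sums (mod 255):
  after byte 0 (0x98): sum1=152, sum2=152
  after byte 1 (0x7F): sum1=24, sum2=176
  after byte 2 (0xF8): sum1=17, sum2=193
  after byte 3 (0xAC): sum1=189, sum2=127
  after byte 4 (0x4D): sum1=11, sum2=138
Checksum = sum2·256 + sum1 = 138·256 + 11 = 35339 = 0x8A0B.

8A0B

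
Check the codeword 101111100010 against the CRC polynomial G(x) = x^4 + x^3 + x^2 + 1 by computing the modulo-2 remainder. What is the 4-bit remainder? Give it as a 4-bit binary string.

0001

Modulo-2 division of 101111100010 by 11101:
  pos 0: 10111 XOR 11101 = 01010
  pos 1: 10101 XOR 11101 = 01000
  pos 2: 10001 XOR 11101 = 01100
  pos 3: 11000 XOR 11101 = 00101
  pos 5: 10100 XOR 11101 = 01001
  pos 6: 10011 XOR 11101 = 01110
  pos 7: 11100 XOR 11101 = 00001
Remainder = 0001 (nonzero — an error is detected).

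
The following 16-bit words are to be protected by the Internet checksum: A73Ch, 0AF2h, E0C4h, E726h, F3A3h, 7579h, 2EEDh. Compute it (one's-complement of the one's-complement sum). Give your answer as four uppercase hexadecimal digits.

One's-complement addition (fold any carry out of bit 15 back into bit 0):
  0xA73C + 0x0AF2 = 0x0B22E
  0xB22E + 0xE0C4 = 0x192F2 → wrap carry → 0x92F3
  0x92F3 + 0xE726 = 0x17A19 → wrap carry → 0x7A1A
  0x7A1A + 0xF3A3 = 0x16DBD → wrap carry → 0x6DBE
  0x6DBE + 0x7579 = 0x0E337
  0xE337 + 0x2EED = 0x11224 → wrap carry → 0x1225
One's-complement sum = 0x1225.
Checksum = ~0x1225 & 0xFFFF = 0xEDDA.

EDDA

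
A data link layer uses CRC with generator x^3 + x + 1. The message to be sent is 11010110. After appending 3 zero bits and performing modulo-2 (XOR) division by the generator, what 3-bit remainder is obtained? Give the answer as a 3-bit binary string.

111

Append 3 zeros: 11010110000. Divide by 1011 (XOR where the leading bit is 1):
  pos 0: 1101 XOR 1011 = 0110
  pos 1: 1100 XOR 1011 = 0111
  pos 2: 1111 XOR 1011 = 0100
  pos 3: 1001 XOR 1011 = 0010
  pos 5: 1000 XOR 1011 = 0011
  pos 7: 1100 XOR 1011 = 0111
Remainder (last 3 bits) = 111. This is the CRC / FCS.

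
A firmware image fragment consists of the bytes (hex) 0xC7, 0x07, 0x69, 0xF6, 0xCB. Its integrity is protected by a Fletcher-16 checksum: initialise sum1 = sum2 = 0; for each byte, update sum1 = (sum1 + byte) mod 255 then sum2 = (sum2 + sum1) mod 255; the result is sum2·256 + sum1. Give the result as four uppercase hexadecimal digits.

F8FA

Running sums (mod 255):
  after byte 0 (0xC7): sum1=199, sum2=199
  after byte 1 (0x07): sum1=206, sum2=150
  after byte 2 (0x69): sum1=56, sum2=206
  after byte 3 (0xF6): sum1=47, sum2=253
  after byte 4 (0xCB): sum1=250, sum2=248
Checksum = sum2·256 + sum1 = 248·256 + 250 = 63738 = 0xF8FA.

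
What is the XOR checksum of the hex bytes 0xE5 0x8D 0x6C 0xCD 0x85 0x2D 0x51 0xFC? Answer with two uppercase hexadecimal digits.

XOR the bytes together:
  start with 0xE5
  0xE5 ⊕ 0x8D = 0x68
  0x68 ⊕ 0x6C = 0x04
  0x04 ⊕ 0xCD = 0xC9
  0xC9 ⊕ 0x85 = 0x4C
  0x4C ⊕ 0x2D = 0x61
  0x61 ⊕ 0x51 = 0x30
  0x30 ⊕ 0xFC = 0xCC

CC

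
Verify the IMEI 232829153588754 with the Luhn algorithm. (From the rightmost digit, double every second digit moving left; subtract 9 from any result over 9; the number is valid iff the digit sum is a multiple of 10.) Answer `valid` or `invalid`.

invalid

From the right, keep odd positions and double even positions (subtract 9 from any doubled value over 9):
  doubled (positions 2,4,...): 1 7 1 1 9 7 6 → sum 32
  kept (positions 1,3,...): 4 7 8 3 1 2 2 2 → sum 29
Total = 61.
61 mod 10 = 1, so the number is invalid.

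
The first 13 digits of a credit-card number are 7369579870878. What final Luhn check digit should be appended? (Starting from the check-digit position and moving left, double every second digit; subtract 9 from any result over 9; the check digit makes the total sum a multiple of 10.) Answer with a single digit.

9

Partial digits right→left: 8 7 8 0 7 8 9 7 5 9 6 3 7
Double every second digit counting from the check-digit position (so the 1st, 3rd, 5th, ... of the partial from the right).
  doubled (with −9 where >9): 7 7 5 9 1 3 5 → sum 37
  kept as-is: 7 0 8 7 9 3 → sum 34
Total = 37 + 34 = 71.
Check digit = (10 − (71 mod 10)) mod 10 = 9.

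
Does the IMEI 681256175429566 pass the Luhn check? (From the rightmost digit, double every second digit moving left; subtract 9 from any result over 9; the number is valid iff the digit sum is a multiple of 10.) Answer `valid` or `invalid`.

valid

From the right, keep odd positions and double even positions (subtract 9 from any doubled value over 9):
  doubled (positions 2,4,...): 3 9 8 5 3 4 7 → sum 39
  kept (positions 1,3,...): 6 5 2 5 1 5 1 6 → sum 31
Total = 70.
70 mod 10 = 0, so the number is valid.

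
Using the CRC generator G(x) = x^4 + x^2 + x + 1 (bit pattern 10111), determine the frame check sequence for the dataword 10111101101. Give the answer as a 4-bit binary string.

1001

Append 4 zeros: 101111011010000. Divide by 10111 (XOR where the leading bit is 1):
  pos 0: 10111 XOR 10111 = 00000
  pos 5: 10110 XOR 10111 = 00001
  pos 9: 11000 XOR 10111 = 01111
  pos 10: 11110 XOR 10111 = 01001
Remainder (last 4 bits) = 1001. This is the CRC / FCS.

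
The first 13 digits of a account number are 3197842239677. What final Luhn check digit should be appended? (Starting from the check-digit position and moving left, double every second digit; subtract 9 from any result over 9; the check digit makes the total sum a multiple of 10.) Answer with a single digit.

0

Partial digits right→left: 7 7 6 9 3 2 2 4 8 7 9 1 3
Double every second digit counting from the check-digit position (so the 1st, 3rd, 5th, ... of the partial from the right).
  doubled (with −9 where >9): 5 3 6 4 7 9 6 → sum 40
  kept as-is: 7 9 2 4 7 1 → sum 30
Total = 40 + 30 = 70.
Check digit = (10 − (70 mod 10)) mod 10 = 0.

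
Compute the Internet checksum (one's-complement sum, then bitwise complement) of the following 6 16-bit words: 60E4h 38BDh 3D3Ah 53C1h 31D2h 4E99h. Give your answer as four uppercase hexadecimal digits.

54F7

One's-complement addition (fold any carry out of bit 15 back into bit 0):
  0x60E4 + 0x38BD = 0x099A1
  0x99A1 + 0x3D3A = 0x0D6DB
  0xD6DB + 0x53C1 = 0x12A9C → wrap carry → 0x2A9D
  0x2A9D + 0x31D2 = 0x05C6F
  0x5C6F + 0x4E99 = 0x0AB08
One's-complement sum = 0xAB08.
Checksum = ~0xAB08 & 0xFFFF = 0x54F7.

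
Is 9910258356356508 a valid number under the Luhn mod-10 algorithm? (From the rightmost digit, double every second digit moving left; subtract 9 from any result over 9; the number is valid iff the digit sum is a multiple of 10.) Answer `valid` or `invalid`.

invalid

From the right, keep odd positions and double even positions (subtract 9 from any doubled value over 9):
  doubled (positions 2,4,...): 0 3 6 1 7 4 2 9 → sum 32
  kept (positions 1,3,...): 8 5 5 6 3 5 0 9 → sum 41
Total = 73.
73 mod 10 = 3, so the number is invalid.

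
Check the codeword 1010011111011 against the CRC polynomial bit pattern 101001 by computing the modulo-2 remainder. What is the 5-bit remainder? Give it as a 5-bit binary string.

00000

Modulo-2 division of 1010011111011 by 101001:
  pos 0: 101001 XOR 101001 = 000000
  pos 6: 111101 XOR 101001 = 010100
  pos 7: 101001 XOR 101001 = 000000
Remainder = 00000 (zero — the frame passes the CRC check).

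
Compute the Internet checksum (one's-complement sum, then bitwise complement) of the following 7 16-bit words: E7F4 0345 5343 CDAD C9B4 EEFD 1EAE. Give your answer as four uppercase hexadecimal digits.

1C74

One's-complement addition (fold any carry out of bit 15 back into bit 0):
  0xE7F4 + 0x0345 = 0x0EB39
  0xEB39 + 0x5343 = 0x13E7C → wrap carry → 0x3E7D
  0x3E7D + 0xCDAD = 0x10C2A → wrap carry → 0x0C2B
  0x0C2B + 0xC9B4 = 0x0D5DF
  0xD5DF + 0xEEFD = 0x1C4DC → wrap carry → 0xC4DD
  0xC4DD + 0x1EAE = 0x0E38B
One's-complement sum = 0xE38B.
Checksum = ~0xE38B & 0xFFFF = 0x1C74.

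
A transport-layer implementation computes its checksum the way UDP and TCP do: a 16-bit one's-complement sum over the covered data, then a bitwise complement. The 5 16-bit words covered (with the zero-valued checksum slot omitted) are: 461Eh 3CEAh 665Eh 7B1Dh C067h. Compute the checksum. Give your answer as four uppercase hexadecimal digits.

One's-complement addition (fold any carry out of bit 15 back into bit 0):
  0x461E + 0x3CEA = 0x08308
  0x8308 + 0x665E = 0x0E966
  0xE966 + 0x7B1D = 0x16483 → wrap carry → 0x6484
  0x6484 + 0xC067 = 0x124EB → wrap carry → 0x24EC
One's-complement sum = 0x24EC.
Checksum = ~0x24EC & 0xFFFF = 0xDB13.

DB13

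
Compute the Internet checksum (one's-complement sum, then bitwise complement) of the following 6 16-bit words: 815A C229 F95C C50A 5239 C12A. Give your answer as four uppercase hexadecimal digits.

One's-complement addition (fold any carry out of bit 15 back into bit 0):
  0x815A + 0xC229 = 0x14383 → wrap carry → 0x4384
  0x4384 + 0xF95C = 0x13CE0 → wrap carry → 0x3CE1
  0x3CE1 + 0xC50A = 0x101EB → wrap carry → 0x01EC
  0x01EC + 0x5239 = 0x05425
  0x5425 + 0xC12A = 0x1154F → wrap carry → 0x1550
One's-complement sum = 0x1550.
Checksum = ~0x1550 & 0xFFFF = 0xEAAF.

EAAF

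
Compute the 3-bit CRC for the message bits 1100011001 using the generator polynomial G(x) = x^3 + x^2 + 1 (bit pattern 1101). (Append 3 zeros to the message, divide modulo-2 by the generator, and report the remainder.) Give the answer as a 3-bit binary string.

110

Append 3 zeros: 1100011001000. Divide by 1101 (XOR where the leading bit is 1):
  pos 0: 1100 XOR 1101 = 0001
  pos 3: 1011 XOR 1101 = 0110
  pos 4: 1100 XOR 1101 = 0001
  pos 7: 1010 XOR 1101 = 0111
  pos 8: 1110 XOR 1101 = 0011
Remainder (last 3 bits) = 110. This is the CRC / FCS.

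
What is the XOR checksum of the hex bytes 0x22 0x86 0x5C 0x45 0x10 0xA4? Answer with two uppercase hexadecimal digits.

09

XOR the bytes together:
  start with 0x22
  0x22 ⊕ 0x86 = 0xA4
  0xA4 ⊕ 0x5C = 0xF8
  0xF8 ⊕ 0x45 = 0xBD
  0xBD ⊕ 0x10 = 0xAD
  0xAD ⊕ 0xA4 = 0x09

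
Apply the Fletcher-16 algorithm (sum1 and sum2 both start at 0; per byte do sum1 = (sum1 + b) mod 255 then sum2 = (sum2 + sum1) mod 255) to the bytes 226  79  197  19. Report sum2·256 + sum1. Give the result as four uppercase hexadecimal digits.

Running sums (mod 255):
  after byte 0 (226): sum1=226, sum2=226
  after byte 1 (79): sum1=50, sum2=21
  after byte 2 (197): sum1=247, sum2=13
  after byte 3 (19): sum1=11, sum2=24
Checksum = sum2·256 + sum1 = 24·256 + 11 = 6155 = 0x180B.

180B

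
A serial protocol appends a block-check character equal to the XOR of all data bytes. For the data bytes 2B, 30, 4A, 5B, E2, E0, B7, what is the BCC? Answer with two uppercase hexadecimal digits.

XOR the bytes together:
  start with 0x2B
  0x2B ⊕ 0x30 = 0x1B
  0x1B ⊕ 0x4A = 0x51
  0x51 ⊕ 0x5B = 0x0A
  0x0A ⊕ 0xE2 = 0xE8
  0xE8 ⊕ 0xE0 = 0x08
  0x08 ⊕ 0xB7 = 0xBF

BF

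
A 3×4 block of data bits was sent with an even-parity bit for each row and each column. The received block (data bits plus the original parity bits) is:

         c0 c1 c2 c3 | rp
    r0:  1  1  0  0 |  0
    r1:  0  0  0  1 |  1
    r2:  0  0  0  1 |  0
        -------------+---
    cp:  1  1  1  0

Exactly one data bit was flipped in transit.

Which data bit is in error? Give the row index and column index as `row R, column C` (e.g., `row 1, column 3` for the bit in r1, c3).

row 2, column 2

Recompute each row's even parity and compare to rp:
  r0: data parity 0, sent rp 0 → ok
  r1: data parity 1, sent rp 1 → ok
  r2: data parity 1, sent rp 0 → mismatch
Recompute each column's even parity and compare to cp:
  c0: data parity 1, sent cp 1 → ok
  c1: data parity 1, sent cp 1 → ok
  c2: data parity 0, sent cp 1 → mismatch
  c3: data parity 0, sent cp 0 → ok
Exactly one row (r2) and one column (c2) fail → the flipped bit is at their intersection.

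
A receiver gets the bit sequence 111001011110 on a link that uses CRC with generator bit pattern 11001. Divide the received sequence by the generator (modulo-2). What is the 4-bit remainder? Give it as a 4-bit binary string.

1010

Modulo-2 division of 111001011110 by 11001:
  pos 0: 11100 XOR 11001 = 00101
  pos 2: 10110 XOR 11001 = 01111
  pos 3: 11111 XOR 11001 = 00110
  pos 5: 11011 XOR 11001 = 00010
Remainder = 1010 (nonzero — an error is detected).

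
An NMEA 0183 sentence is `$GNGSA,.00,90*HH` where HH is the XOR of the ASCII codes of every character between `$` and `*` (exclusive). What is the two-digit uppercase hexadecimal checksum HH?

XOR the ASCII codes of the payload characters:
  'G' = 0x47 → acc = 0x47
  'N' = 0x4E → acc = 0x09
  'G' = 0x47 → acc = 0x4E
  'S' = 0x53 → acc = 0x1D
  'A' = 0x41 → acc = 0x5C
  ',' = 0x2C → acc = 0x70
  '.' = 0x2E → acc = 0x5E
  '0' = 0x30 → acc = 0x6E
  '0' = 0x30 → acc = 0x5E
  ',' = 0x2C → acc = 0x72
  '9' = 0x39 → acc = 0x4B
  '0' = 0x30 → acc = 0x7B
Checksum = 0x7B.

7B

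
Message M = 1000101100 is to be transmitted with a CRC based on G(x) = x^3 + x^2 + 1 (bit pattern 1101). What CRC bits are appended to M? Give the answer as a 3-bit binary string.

Append 3 zeros: 1000101100000. Divide by 1101 (XOR where the leading bit is 1):
  pos 0: 1000 XOR 1101 = 0101
  pos 1: 1011 XOR 1101 = 0110
  pos 2: 1100 XOR 1101 = 0001
  pos 5: 1110 XOR 1101 = 0011
  pos 7: 1100 XOR 1101 = 0001
Remainder (last 3 bits) = 100. This is the CRC / FCS.

100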